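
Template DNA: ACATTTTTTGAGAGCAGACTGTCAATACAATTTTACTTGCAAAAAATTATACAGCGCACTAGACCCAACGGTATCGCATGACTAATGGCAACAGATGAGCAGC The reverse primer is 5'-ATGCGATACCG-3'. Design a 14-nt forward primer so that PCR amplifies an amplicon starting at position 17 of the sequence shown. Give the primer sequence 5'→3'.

5'-GACTGTCAATACAA-3'

The reverse primer's reverse complement CGGTATCGCAT matches the template at positions 69–79; the product starts at position 17.
The forward primer is identical to the top strand over positions 17–30: GACTGTCAATACAA.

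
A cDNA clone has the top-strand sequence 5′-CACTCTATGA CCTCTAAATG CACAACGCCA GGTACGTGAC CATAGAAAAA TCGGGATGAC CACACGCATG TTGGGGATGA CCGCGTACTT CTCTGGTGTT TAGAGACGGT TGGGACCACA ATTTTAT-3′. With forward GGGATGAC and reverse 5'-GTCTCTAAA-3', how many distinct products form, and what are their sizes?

Two products: 55 bp, 34 bp

The forward primer GGGATGAC matches the top strand at positions 53–60, 74–81.
The reverse primer's reverse complement is TTTAGAGAC, matching at positions 99–107.
Each forward site pairs with the reverse site to give a product ending at position 107: sizes 55, 34 bp.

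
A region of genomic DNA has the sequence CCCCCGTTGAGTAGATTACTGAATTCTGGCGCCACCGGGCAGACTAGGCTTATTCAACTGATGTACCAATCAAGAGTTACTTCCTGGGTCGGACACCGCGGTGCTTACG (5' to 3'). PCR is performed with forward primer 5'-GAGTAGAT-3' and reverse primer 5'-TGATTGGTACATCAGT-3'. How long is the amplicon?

64 bp

Forward primer GAGTAGAT is found on the top strand at positions 9–16.
The reverse primer's reverse complement is ACTGATGTACCAATCA, which matches the template at positions 57–72.
Amplicon spans positions 9–72: 64 bp.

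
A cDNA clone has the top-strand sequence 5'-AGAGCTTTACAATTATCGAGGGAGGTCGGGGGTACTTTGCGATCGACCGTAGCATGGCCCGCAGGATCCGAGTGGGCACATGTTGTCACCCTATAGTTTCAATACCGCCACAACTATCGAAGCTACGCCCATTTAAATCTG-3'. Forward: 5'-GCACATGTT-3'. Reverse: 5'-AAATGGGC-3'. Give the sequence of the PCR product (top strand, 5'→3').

5'-GCACATGTTGTCACCCTATAGTTTCAATACCGCCACAACTATCGAAGCTACGCCCATTT-3'

Forward primer GCACATGTT is found on the top strand at positions 76–84.
The reverse primer's reverse complement is GCCCATTT, which matches the template at positions 127–134.
The product is the template from position 76 through 134 (59 bp).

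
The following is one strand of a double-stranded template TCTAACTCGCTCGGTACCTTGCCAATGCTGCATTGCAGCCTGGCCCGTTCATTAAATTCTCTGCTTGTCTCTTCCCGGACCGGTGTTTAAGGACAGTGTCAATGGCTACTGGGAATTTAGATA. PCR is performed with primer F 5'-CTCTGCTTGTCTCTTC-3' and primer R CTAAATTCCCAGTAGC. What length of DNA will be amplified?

The forward primer matches the template at positions 59–74.
Taking the reverse complement of CTAAATTCCCAGTAGC gives GCTACTGGGAATTTAG, found at positions 105–120 on the template; the primer anneals here to the top strand with its 3' end pointing upstream.
The product runs from position 59 to position 120, so its length is 120 − 59 + 1 = 62 bp.

62 bp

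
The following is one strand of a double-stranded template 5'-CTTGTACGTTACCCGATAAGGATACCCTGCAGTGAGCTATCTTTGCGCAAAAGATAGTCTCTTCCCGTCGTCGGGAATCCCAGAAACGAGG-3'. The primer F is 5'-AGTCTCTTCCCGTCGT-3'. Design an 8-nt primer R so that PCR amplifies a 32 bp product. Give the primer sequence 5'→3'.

5'-GTTTCTGG-3'

The forward primer binds at positions 56–71, so a 32 bp product ends at position 56 + 32 − 1 = 87.
The reverse primer anneals to the top strand over positions 80–87, i.e. to CCAGAAAC.
Its sequence written 5'→3' is the reverse complement: GTTTCTGG.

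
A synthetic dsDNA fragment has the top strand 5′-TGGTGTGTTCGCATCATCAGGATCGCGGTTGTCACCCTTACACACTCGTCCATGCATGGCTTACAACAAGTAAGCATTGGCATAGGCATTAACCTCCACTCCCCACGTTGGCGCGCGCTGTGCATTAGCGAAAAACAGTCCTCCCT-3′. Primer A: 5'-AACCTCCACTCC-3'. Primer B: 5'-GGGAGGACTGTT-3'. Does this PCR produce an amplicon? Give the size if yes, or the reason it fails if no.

Yes — a 55 bp product.

Primer A (AACCTCCACTCC) matches the top strand at positions 91–102; it acts as a forward primer.
Primer B's reverse complement is AACAGTCCTCCC, matching the top strand at positions 134–145; it acts as a reverse primer.
The 3' ends face each other across positions 91–145, giving a 55 bp product.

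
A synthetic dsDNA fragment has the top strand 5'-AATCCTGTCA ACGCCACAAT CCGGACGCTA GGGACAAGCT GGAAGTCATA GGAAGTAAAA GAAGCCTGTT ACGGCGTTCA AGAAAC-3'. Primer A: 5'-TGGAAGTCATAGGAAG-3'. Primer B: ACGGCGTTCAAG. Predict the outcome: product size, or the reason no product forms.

Primer A (TGGAAGTCATAGGAAG) matches the top strand at positions 40–55 (3' end points downstream).
Primer B (ACGGCGTTCAAG) also matches the top strand directly, at positions 71–82 — its reverse complement CTTGAACGCCGT is not present.
Both primers anneal to the bottom strand with 3' ends pointing the same way, so neither can prime synthesis back toward the other.

No product — both primers anneal to the same strand and extend in the same direction.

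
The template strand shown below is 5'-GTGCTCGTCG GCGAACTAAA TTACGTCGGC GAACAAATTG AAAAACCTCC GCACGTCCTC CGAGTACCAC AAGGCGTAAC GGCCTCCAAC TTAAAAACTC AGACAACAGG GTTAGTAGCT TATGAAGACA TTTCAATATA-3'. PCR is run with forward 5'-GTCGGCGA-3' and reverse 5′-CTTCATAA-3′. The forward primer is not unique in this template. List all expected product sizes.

The forward primer GTCGGCGA matches the top strand at positions 7–14, 25–32.
The reverse primer's reverse complement is TTATGAAG, matching at positions 120–127.
Each forward site pairs with the reverse site to give a product ending at position 127: sizes 121, 103 bp.

121 bp, 103 bp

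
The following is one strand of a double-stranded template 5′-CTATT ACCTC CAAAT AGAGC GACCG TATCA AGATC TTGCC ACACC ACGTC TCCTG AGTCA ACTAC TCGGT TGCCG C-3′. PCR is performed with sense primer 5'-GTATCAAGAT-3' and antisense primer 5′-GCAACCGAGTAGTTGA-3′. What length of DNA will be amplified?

49 bp

Forward primer GTATCAAGAT is found on the top strand at positions 25–34.
Taking the reverse complement of GCAACCGAGTAGTTGA gives TCAACTACTCGGTTGC, found at positions 58–73 on the template; the primer anneals here to the top strand with its 3' end pointing upstream.
Amplicon spans positions 25–73: 49 bp.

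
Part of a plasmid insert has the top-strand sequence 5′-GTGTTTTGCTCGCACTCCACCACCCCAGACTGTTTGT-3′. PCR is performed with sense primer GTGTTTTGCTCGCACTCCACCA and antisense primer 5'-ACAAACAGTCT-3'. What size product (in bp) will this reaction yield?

37 bp

The forward primer matches the template at positions 1–22.
Taking the reverse complement of ACAAACAGTCT gives AGACTGTTTGT, found at positions 27–37 on the template; the primer anneals here to the top strand with its 3' end pointing upstream.
Product length = (reverse-primer end) − (forward-primer start) + 1 = 37 − 1 + 1 = 37 bp.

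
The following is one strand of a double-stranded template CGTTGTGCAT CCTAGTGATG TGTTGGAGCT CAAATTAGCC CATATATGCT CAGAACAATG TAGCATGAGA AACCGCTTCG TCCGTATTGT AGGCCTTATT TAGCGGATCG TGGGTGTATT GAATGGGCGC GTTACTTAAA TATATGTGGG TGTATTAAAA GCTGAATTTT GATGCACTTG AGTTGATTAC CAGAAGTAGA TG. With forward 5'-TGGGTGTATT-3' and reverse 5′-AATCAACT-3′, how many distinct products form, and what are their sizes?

Two products: 78 bp, 42 bp

The forward primer TGGGTGTATT matches the top strand at positions 111–120, 147–156.
The reverse primer's reverse complement is AGTTGATT, matching at positions 181–188.
Each forward site pairs with the reverse site to give a product ending at position 188: sizes 78, 42 bp.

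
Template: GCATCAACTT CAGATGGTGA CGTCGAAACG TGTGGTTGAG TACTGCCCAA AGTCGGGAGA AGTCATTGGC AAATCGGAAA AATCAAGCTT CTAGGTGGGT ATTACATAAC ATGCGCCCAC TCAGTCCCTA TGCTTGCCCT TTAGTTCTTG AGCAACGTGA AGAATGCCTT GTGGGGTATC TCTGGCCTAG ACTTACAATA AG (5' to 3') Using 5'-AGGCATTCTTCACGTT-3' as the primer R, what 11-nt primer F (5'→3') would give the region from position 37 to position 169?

The reverse primer's reverse complement AACGTGAAGAATGCCT matches the template at positions 154–169; the product starts at position 37.
The forward primer is identical to the top strand over positions 37–47: TGAGTACTGCC.

5'-TGAGTACTGCC-3'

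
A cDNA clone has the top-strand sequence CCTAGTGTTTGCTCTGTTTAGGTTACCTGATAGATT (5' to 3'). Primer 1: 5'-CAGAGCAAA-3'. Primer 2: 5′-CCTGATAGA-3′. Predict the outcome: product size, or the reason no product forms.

No product — the primers' 3' ends point away from each other.

Primer 1 (CAGAGCAAA) has reverse complement TTTGCTCTG, which matches the top strand at positions 8–16; primer 1 anneals to the top strand there with its 3' end pointing upstream toward position 8.
Primer 2 (CCTGATAGA) matches the top strand directly at positions 26–34; it anneals to the bottom strand with its 3' end pointing downstream toward position 34.
The 3' ends diverge (primer 1 extends toward position 1, primer 2 toward position 36), so the primers never converge on a shared product.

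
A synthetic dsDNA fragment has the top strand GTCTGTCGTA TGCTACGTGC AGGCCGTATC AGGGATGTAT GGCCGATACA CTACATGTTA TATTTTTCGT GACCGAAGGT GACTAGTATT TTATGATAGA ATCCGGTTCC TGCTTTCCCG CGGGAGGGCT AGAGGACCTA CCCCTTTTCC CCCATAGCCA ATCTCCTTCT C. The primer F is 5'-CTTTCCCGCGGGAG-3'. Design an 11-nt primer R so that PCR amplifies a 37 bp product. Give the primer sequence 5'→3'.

5'-GAAAAGGGGTA-3'

The forward primer binds at positions 113–126, so a 37 bp product ends at position 113 + 37 − 1 = 149.
The reverse primer anneals to the top strand over positions 139–149, i.e. to TACCCCTTTTC.
Its sequence written 5'→3' is the reverse complement: GAAAAGGGGTA.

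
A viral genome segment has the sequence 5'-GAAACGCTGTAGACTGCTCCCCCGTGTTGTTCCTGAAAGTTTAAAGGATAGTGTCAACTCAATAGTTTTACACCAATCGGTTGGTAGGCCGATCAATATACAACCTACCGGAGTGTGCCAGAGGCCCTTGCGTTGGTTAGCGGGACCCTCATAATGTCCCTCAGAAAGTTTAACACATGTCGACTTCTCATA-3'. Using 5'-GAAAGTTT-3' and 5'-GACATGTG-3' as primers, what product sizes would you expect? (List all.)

The forward primer GAAAGTTT matches the top strand at positions 35–42, 164–171.
The reverse primer's reverse complement is CACATGTC, matching at positions 174–181.
Each forward site pairs with the reverse site to give a product ending at position 181: sizes 147, 18 bp.

147 bp, 18 bp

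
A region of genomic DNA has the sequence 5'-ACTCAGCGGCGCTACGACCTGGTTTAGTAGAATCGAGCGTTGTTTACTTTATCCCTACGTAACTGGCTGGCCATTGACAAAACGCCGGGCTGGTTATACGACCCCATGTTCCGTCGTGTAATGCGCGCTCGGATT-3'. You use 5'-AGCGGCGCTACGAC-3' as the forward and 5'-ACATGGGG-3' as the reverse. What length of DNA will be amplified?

105 bp

Forward primer AGCGGCGCTACGAC is found on the top strand at positions 5–18.
Taking the reverse complement of ACATGGGG gives CCCCATGT, found at positions 102–109 on the template; the primer anneals here to the top strand with its 3' end pointing upstream.
Amplicon spans positions 5–109: 105 bp.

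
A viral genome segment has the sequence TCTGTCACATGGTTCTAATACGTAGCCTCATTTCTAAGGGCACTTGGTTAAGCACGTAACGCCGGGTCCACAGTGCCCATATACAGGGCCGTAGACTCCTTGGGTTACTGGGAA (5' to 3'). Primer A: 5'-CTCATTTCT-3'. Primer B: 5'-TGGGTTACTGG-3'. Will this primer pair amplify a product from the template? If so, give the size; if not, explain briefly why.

No product — both primers anneal to the same strand and extend in the same direction.

Primer A (CTCATTTCT) matches the top strand at positions 27–35 (3' end points downstream).
Primer B (TGGGTTACTGG) also matches the top strand directly, at positions 101–111 — its reverse complement CCAGTAACCCA is not present.
Both primers anneal to the bottom strand with 3' ends pointing the same way, so neither can prime synthesis back toward the other.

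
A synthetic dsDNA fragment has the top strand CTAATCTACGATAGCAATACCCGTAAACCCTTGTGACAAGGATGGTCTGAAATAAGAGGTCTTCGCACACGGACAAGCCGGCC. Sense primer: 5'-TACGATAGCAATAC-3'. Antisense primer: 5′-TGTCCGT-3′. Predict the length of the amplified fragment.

69 bp

Forward primer TACGATAGCAATAC is found on the top strand at positions 7–20.
Taking the reverse complement of TGTCCGT gives ACGGACA, found at positions 69–75 on the template; the primer anneals here to the top strand with its 3' end pointing upstream.
The product runs from position 7 to position 75, so its length is 75 − 7 + 1 = 69 bp.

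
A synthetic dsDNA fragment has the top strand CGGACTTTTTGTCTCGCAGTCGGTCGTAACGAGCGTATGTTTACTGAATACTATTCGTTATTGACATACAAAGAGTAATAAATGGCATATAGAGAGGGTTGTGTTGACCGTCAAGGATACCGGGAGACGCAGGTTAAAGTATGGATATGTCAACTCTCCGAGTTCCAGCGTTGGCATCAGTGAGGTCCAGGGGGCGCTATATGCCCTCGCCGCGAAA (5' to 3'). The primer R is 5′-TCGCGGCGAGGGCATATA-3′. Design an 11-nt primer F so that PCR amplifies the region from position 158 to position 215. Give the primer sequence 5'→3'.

5'-CCGAGTTCCAG-3'

The reverse primer's reverse complement TATATGCCCTCGCCGCGA matches the template at positions 198–215; the product starts at position 158.
The forward primer is identical to the top strand over positions 158–168: CCGAGTTCCAG.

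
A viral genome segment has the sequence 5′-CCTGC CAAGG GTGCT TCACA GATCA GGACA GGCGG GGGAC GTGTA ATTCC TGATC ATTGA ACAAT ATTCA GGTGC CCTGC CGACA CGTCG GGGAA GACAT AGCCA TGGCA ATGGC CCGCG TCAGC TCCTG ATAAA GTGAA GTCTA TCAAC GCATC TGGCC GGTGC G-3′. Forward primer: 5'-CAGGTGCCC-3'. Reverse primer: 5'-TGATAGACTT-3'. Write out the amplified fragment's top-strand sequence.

5'-CAGGTGCCCTGCCGACACGTCGGGGAAGACATAGCCATGGCAATGGCCCGCGTCAGCTCCTGATAAAGTGAAGTCTATCA-3'

Forward primer CAGGTGCCC is found on the top strand at positions 69–77.
The reverse primer's reverse complement is AAGTCTATCA, which matches the template at positions 139–148.
The product is the template from position 69 through 148 (80 bp).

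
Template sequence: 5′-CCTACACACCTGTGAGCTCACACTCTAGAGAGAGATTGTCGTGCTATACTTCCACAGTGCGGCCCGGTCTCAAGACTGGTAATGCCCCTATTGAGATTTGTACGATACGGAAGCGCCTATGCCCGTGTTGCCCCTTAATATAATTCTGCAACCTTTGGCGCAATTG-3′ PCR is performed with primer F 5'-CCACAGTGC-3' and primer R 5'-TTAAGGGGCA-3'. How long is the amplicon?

Forward primer CCACAGTGC is found on the top strand at positions 52–60.
Reverse complement of the reverse primer: TGCCCCTTAA. This occurs on the top strand at positions 129–138.
Product length = (reverse-primer end) − (forward-primer start) + 1 = 138 − 52 + 1 = 87 bp.

87 bp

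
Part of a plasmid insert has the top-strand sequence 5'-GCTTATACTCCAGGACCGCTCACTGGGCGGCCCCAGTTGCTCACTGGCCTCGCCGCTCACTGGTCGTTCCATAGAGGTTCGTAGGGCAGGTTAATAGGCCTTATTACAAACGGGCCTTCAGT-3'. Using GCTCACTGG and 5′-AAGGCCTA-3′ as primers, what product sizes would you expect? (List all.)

85 bp, 64 bp, 48 bp

The forward primer GCTCACTGG matches the top strand at positions 18–26, 39–47, 55–63.
The reverse primer's reverse complement is TAGGCCTT, matching at positions 95–102.
Each forward site pairs with the reverse site to give a product ending at position 102: sizes 85, 64, 48 bp.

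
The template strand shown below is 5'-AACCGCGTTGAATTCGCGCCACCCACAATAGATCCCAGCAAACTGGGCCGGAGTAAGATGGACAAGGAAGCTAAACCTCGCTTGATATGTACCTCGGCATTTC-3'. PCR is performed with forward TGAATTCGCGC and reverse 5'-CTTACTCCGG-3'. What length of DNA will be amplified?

Forward primer TGAATTCGCGC is found on the top strand at positions 9–19.
The reverse primer's reverse complement is CCGGAGTAAG, which matches the template at positions 48–57.
Product length = (reverse-primer end) − (forward-primer start) + 1 = 57 − 9 + 1 = 49 bp.

49 bp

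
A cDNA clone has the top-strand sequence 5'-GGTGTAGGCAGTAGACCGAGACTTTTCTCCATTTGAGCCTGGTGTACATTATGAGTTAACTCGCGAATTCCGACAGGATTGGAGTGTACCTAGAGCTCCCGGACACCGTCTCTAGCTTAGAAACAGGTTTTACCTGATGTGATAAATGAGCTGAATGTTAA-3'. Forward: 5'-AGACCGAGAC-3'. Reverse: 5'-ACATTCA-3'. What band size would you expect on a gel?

Scanning the template, AGACCGAGAC occurs at positions 13–22; this primer anneals to the bottom strand there with its 3' end pointing downstream.
The reverse primer's reverse complement is TGAATGT, which matches the template at positions 152–158.
Product length = (reverse-primer end) − (forward-primer start) + 1 = 158 − 13 + 1 = 146 bp.

146 bp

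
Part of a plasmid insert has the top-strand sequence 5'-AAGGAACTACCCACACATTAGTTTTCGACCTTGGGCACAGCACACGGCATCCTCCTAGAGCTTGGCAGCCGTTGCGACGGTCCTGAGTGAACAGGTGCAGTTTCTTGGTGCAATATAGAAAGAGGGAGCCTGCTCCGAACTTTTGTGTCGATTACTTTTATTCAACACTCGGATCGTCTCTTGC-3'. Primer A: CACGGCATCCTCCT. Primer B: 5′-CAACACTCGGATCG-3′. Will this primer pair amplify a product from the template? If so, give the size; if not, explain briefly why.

No product — both primers anneal to the same strand and extend in the same direction.

Primer A (CACGGCATCCTCCT) matches the top strand at positions 43–56 (3' end points downstream).
Primer B (CAACACTCGGATCG) also matches the top strand directly, at positions 163–176 — its reverse complement CGATCCGAGTGTTG is not present.
Both primers anneal to the bottom strand with 3' ends pointing the same way, so neither can prime synthesis back toward the other.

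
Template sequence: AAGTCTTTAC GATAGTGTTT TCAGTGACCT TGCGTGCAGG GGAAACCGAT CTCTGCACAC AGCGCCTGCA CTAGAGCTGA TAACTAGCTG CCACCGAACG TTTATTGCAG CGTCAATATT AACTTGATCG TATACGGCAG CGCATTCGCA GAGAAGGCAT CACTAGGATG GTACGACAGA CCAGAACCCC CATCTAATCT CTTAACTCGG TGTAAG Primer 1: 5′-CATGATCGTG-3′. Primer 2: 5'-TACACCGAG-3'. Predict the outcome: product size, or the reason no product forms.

No product — primer 1 has no binding site in the template.

Primer 1 (CATGATCGTG) does not match the top strand, and its reverse complement CACGATCATG does not match either.
With no annealing site for primer 1, no amplification occurs.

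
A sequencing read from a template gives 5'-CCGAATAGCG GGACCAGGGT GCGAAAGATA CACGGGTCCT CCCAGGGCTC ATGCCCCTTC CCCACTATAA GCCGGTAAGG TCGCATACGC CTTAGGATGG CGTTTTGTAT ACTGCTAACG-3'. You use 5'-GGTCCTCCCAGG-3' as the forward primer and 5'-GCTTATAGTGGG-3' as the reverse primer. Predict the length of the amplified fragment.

Scanning the template, GGTCCTCCCAGG occurs at positions 35–46; this primer anneals to the bottom strand there with its 3' end pointing downstream.
Taking the reverse complement of GCTTATAGTGGG gives CCCACTATAAGC, found at positions 61–72 on the template; the primer anneals here to the top strand with its 3' end pointing upstream.
Amplicon spans positions 35–72: 38 bp.

38 bp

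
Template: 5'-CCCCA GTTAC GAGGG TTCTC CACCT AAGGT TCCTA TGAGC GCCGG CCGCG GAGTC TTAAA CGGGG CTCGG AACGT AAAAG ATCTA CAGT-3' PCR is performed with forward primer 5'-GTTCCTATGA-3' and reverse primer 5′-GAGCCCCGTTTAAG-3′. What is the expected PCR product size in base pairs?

The forward primer matches the template at positions 29–38.
Reverse complement of the reverse primer: CTTAAACGGGGCTC. This occurs on the top strand at positions 55–68.
The product runs from position 29 to position 68, so its length is 68 − 29 + 1 = 40 bp.

40 bp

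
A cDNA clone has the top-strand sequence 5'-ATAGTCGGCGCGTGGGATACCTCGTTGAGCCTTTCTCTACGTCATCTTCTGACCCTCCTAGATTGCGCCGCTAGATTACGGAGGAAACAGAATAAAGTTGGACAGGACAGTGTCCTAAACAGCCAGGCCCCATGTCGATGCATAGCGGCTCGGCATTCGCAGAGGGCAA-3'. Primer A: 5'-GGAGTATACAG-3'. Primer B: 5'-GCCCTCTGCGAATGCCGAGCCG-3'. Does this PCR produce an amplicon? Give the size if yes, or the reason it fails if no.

No product — primer A has no binding site in the template.

Primer A (GGAGTATACAG) does not match the top strand, and its reverse complement CTGTATACTCC does not match either.
With no annealing site for primer A, no amplification occurs.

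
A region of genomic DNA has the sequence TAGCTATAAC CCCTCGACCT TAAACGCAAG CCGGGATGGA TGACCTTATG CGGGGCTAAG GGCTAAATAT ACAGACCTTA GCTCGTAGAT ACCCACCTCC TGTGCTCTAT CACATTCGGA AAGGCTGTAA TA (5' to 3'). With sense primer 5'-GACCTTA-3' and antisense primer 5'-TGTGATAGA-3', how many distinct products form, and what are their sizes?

The forward primer GACCTTA matches the top strand at positions 16–22, 42–48, 74–80.
The reverse primer's reverse complement is TCTATCACA, matching at positions 106–114.
Each forward site pairs with the reverse site to give a product ending at position 114: sizes 99, 73, 41 bp.

Three products: 99 bp, 73 bp, 41 bp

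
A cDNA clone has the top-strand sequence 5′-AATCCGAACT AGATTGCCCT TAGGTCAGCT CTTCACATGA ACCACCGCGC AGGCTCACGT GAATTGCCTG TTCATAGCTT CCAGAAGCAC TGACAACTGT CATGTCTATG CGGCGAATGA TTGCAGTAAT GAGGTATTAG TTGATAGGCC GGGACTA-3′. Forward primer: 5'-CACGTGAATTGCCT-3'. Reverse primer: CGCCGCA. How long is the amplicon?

60 bp

Forward primer CACGTGAATTGCCT is found on the top strand at positions 56–69.
Reverse complement of the reverse primer: TGCGGCG. This occurs on the top strand at positions 109–115.
The product runs from position 56 to position 115, so its length is 115 − 56 + 1 = 60 bp.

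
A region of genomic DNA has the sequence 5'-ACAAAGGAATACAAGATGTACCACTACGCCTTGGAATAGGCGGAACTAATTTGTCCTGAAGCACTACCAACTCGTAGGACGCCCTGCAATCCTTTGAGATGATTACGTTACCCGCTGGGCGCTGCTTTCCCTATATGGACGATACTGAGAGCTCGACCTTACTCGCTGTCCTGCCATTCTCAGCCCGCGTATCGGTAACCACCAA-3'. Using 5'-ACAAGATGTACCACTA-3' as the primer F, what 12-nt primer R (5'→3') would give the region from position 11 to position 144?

5'-TATCGTCCATAT-3'

The product's 3' end on the top strand is position 144.
The reverse primer anneals to the top strand over positions 133–144, i.e. to ATATGGACGATA.
Its sequence written 5'→3' is the reverse complement: TATCGTCCATAT.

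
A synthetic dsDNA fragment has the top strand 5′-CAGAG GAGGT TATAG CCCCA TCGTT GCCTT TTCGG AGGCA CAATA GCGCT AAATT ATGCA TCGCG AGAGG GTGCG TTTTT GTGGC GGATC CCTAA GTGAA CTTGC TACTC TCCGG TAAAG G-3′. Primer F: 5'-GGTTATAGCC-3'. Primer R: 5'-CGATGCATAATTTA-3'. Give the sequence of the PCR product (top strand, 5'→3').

Forward primer GGTTATAGCC is found on the top strand at positions 8–17.
Reverse complement of the reverse primer: TAAATTATGCATCG. This occurs on the top strand at positions 50–63.
The product is the template from position 8 through 63 (56 bp).

5'-GGTTATAGCCCCATCGTTGCCTTTTCGGAGGCACAATAGCGCTAAATTATGCATCG-3'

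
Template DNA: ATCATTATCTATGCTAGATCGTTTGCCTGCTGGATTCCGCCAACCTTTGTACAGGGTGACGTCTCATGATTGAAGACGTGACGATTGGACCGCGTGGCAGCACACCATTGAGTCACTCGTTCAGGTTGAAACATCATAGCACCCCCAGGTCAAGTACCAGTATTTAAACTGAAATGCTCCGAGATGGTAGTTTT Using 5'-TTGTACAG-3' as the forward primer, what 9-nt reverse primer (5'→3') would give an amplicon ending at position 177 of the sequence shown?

5'-GCATTTCAG-3'

The forward primer binds at positions 47–54; the product's 3' end on the top strand is position 177.
The reverse primer anneals to the top strand over positions 169–177, i.e. to CTGAAATGC.
Its sequence written 5'→3' is the reverse complement: GCATTTCAG.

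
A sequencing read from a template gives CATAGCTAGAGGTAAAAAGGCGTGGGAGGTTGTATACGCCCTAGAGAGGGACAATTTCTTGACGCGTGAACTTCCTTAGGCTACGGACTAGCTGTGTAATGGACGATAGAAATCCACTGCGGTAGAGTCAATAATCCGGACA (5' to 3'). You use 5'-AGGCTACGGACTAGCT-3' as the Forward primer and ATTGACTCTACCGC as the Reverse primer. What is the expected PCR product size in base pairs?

The forward primer matches the template at positions 78–93.
Taking the reverse complement of ATTGACTCTACCGC gives GCGGTAGAGTCAAT, found at positions 119–132 on the template; the primer anneals here to the top strand with its 3' end pointing upstream.
Amplicon spans positions 78–132: 55 bp.

55 bp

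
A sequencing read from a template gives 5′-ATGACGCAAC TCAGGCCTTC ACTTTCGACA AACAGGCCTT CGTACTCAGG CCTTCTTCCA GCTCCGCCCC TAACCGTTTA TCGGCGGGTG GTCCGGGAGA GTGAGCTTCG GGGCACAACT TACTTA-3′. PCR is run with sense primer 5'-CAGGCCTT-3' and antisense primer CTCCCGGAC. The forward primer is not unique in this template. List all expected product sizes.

88 bp, 67 bp, 53 bp

The forward primer CAGGCCTT matches the top strand at positions 12–19, 33–40, 47–54.
The reverse primer's reverse complement is GTCCGGGAG, matching at positions 91–99.
Each forward site pairs with the reverse site to give a product ending at position 99: sizes 88, 67, 53 bp.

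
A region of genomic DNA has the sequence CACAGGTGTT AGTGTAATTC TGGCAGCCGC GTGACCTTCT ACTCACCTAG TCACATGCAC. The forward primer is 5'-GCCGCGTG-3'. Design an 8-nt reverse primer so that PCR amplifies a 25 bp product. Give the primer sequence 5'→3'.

The forward primer binds at positions 26–33, so a 25 bp product ends at position 26 + 25 − 1 = 50.
The reverse primer anneals to the top strand over positions 43–50, i.e. to TCACCTAG.
Its sequence written 5'→3' is the reverse complement: CTAGGTGA.

5'-CTAGGTGA-3'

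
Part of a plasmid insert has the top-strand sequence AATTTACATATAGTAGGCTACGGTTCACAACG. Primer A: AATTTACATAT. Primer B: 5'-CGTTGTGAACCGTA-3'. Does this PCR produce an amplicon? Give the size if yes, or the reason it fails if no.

Primer A (AATTTACATAT) matches the top strand at positions 1–11; it acts as a forward primer.
Primer B's reverse complement is TACGGTTCACAACG, matching the top strand at positions 19–32; it acts as a reverse primer.
The 3' ends face each other across positions 1–32, giving a 32 bp product.

Yes — a 32 bp product.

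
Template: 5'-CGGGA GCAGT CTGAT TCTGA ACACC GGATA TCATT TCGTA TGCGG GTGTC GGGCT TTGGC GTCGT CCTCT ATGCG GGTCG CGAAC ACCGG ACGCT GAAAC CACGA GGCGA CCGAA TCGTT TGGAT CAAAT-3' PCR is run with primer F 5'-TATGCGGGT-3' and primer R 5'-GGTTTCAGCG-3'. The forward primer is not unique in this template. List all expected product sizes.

The forward primer TATGCGGGT matches the top strand at positions 39–47, 70–78.
The reverse primer's reverse complement is CGCTGAAACC, matching at positions 92–101.
Each forward site pairs with the reverse site to give a product ending at position 101: sizes 63, 32 bp.

63 bp, 32 bp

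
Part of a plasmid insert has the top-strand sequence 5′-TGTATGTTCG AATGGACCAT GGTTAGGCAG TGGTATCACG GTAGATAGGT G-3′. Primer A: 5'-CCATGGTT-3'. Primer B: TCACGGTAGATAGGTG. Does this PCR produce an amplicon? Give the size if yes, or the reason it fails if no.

No product — both primers anneal to the same strand and extend in the same direction.

Primer A (CCATGGTT) matches the top strand at positions 17–24 (3' end points downstream).
Primer B (TCACGGTAGATAGGTG) also matches the top strand directly, at positions 36–51 — its reverse complement CACCTATCTACCGTGA is not present.
Both primers anneal to the bottom strand with 3' ends pointing the same way, so neither can prime synthesis back toward the other.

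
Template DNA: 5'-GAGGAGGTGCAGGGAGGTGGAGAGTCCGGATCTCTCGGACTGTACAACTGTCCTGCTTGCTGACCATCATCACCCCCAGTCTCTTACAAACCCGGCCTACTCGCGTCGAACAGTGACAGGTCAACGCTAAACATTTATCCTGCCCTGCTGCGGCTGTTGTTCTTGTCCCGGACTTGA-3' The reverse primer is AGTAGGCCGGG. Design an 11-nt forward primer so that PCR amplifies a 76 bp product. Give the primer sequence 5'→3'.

5'-CCGGATCTCTC-3'

The reverse primer's reverse complement CCCGGCCTACT matches the template at positions 91–101, so the product ends at position 101.
A 76 bp product then starts at position 101 − 76 + 1 = 26.
The forward primer is identical to the top strand there: CCGGATCTCTC.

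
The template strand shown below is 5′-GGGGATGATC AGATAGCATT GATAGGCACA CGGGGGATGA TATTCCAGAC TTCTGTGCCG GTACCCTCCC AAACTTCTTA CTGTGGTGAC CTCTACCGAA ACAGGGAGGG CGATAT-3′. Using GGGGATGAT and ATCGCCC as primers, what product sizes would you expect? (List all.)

114 bp, 82 bp

The forward primer GGGGATGAT matches the top strand at positions 1–9, 33–41.
The reverse primer's reverse complement is GGGCGAT, matching at positions 108–114.
Each forward site pairs with the reverse site to give a product ending at position 114: sizes 114, 82 bp.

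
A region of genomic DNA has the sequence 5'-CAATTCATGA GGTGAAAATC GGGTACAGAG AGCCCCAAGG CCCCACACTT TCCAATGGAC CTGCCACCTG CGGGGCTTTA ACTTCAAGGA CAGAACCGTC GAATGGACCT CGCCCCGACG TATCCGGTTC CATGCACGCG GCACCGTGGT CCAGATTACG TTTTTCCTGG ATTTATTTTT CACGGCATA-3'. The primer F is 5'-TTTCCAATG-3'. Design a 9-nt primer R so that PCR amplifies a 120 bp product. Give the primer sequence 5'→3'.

The forward primer binds at positions 49–57, so a 120 bp product ends at position 49 + 120 − 1 = 168.
The reverse primer anneals to the top strand over positions 160–168, i.e. to GTTTTTCCT.
Its sequence written 5'→3' is the reverse complement: AGGAAAAAC.

5'-AGGAAAAAC-3'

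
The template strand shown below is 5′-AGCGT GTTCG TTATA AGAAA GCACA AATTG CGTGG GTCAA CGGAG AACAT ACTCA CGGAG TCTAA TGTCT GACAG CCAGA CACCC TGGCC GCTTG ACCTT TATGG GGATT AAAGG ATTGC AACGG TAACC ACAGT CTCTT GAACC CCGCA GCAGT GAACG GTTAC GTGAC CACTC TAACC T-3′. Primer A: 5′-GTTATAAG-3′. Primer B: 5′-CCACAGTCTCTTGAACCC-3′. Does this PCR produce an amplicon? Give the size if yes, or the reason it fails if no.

Primer A (GTTATAAG) matches the top strand at positions 10–17 (3' end points downstream).
Primer B (CCACAGTCTCTTGAACCC) also matches the top strand directly, at positions 129–146 — its reverse complement GGGTTCAAGAGACTGTGG is not present.
Both primers anneal to the bottom strand with 3' ends pointing the same way, so neither can prime synthesis back toward the other.

No product — both primers anneal to the same strand and extend in the same direction.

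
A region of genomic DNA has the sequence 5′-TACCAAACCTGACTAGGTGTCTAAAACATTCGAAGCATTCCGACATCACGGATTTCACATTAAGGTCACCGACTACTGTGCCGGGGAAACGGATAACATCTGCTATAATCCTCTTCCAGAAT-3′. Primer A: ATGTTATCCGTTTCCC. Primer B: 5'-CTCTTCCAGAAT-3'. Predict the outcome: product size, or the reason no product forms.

Primer A (ATGTTATCCGTTTCCC) has reverse complement GGGAAACGGATAACAT, which matches the top strand at positions 84–99; primer A anneals to the top strand there with its 3' end pointing upstream toward position 84.
Primer B (CTCTTCCAGAAT) matches the top strand directly at positions 111–122; it anneals to the bottom strand with its 3' end pointing downstream toward position 122.
The 3' ends diverge (primer A extends toward position 1, primer B toward position 122), so the primers never converge on a shared product.

No product — the primers' 3' ends point away from each other.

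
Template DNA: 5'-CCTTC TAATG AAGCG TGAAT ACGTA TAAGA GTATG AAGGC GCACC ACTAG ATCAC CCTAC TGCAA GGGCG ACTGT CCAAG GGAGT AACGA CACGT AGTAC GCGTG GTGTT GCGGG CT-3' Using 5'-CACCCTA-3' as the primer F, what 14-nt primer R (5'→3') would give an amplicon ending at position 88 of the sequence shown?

5'-GTTACTCCCTTGGA-3'

The forward primer binds at positions 53–59; the product's 3' end on the top strand is position 88.
The reverse primer anneals to the top strand over positions 75–88, i.e. to TCCAAGGGAGTAAC.
Its sequence written 5'→3' is the reverse complement: GTTACTCCCTTGGA.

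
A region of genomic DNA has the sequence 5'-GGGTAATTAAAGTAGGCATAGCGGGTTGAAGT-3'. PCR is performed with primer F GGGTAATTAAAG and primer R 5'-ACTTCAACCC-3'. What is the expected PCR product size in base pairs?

Scanning the template, GGGTAATTAAAG occurs at positions 1–12; this primer anneals to the bottom strand there with its 3' end pointing downstream.
Taking the reverse complement of ACTTCAACCC gives GGGTTGAAGT, found at positions 23–32 on the template; the primer anneals here to the top strand with its 3' end pointing upstream.
The product runs from position 1 to position 32, so its length is 32 − 1 + 1 = 32 bp.

32 bp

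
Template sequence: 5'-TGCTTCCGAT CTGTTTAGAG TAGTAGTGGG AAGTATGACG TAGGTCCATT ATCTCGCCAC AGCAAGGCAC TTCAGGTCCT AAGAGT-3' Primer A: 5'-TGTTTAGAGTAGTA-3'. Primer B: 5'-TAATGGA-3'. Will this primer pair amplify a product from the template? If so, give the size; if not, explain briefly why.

Yes — a 40 bp product.

Primer A (TGTTTAGAGTAGTA) matches the top strand at positions 12–25; it acts as a forward primer.
Primer B's reverse complement is TCCATTA, matching the top strand at positions 45–51; it acts as a reverse primer.
The 3' ends face each other across positions 12–51, giving a 40 bp product.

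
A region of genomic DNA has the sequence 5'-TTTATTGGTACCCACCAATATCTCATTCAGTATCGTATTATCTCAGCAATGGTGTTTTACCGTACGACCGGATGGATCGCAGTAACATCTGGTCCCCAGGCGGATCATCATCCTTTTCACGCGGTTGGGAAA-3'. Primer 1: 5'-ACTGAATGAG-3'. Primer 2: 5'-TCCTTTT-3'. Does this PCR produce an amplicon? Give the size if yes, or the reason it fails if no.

Primer 1 (ACTGAATGAG) has reverse complement CTCATTCAGT, which matches the top strand at positions 22–31; primer 1 anneals to the top strand there with its 3' end pointing upstream toward position 22.
Primer 2 (TCCTTTT) matches the top strand directly at positions 111–117; it anneals to the bottom strand with its 3' end pointing downstream toward position 117.
The 3' ends diverge (primer 1 extends toward position 1, primer 2 toward position 132), so the primers never converge on a shared product.

No product — the primers' 3' ends point away from each other.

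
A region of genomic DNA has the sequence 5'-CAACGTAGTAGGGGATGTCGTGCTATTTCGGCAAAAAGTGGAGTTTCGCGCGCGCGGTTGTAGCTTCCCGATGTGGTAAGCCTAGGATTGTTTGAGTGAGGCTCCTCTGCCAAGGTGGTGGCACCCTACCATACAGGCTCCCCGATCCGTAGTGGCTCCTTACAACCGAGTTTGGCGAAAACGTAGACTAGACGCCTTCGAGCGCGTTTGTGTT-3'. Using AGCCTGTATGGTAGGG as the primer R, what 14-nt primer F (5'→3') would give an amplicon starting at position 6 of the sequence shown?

5'-TAGTAGGGGATGTC-3'

The reverse primer's reverse complement CCCTACCATACAGGCT matches the template at positions 124–139; the product starts at position 6.
The forward primer is identical to the top strand over positions 6–19: TAGTAGGGGATGTC.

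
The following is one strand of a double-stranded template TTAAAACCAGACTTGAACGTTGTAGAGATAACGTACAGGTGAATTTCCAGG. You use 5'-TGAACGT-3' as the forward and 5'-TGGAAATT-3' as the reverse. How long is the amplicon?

36 bp

Forward primer TGAACGT is found on the top strand at positions 14–20.
Reverse complement of the reverse primer: AATTTCCA. This occurs on the top strand at positions 42–49.
Amplicon spans positions 14–49: 36 bp.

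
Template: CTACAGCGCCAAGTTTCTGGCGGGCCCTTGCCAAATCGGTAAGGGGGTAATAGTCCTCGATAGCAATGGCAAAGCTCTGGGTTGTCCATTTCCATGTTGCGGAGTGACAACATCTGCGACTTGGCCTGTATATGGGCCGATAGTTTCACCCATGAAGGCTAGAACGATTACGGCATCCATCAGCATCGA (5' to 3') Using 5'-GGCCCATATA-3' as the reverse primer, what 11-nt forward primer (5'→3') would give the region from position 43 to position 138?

5'-GGGGGTAATAG-3'

The reverse primer's reverse complement TATATGGGCC matches the template at positions 129–138; the product starts at position 43.
The forward primer is identical to the top strand over positions 43–53: GGGGGTAATAG.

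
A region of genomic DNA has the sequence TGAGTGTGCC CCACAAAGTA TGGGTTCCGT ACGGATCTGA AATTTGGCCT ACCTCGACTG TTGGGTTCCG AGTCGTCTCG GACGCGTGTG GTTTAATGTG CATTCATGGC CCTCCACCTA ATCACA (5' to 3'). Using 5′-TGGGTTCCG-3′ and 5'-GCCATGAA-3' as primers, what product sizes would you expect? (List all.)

90 bp, 49 bp

The forward primer TGGGTTCCG matches the top strand at positions 21–29, 62–70.
The reverse primer's reverse complement is TTCATGGC, matching at positions 103–110.
Each forward site pairs with the reverse site to give a product ending at position 110: sizes 90, 49 bp.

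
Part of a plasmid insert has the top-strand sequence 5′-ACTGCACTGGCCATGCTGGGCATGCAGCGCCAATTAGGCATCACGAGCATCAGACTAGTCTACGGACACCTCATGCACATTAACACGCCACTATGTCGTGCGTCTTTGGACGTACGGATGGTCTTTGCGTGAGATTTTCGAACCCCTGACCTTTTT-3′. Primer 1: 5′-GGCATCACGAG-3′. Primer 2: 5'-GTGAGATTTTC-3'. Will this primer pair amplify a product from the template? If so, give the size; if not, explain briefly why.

No product — both primers anneal to the same strand and extend in the same direction.

Primer 1 (GGCATCACGAG) matches the top strand at positions 37–47 (3' end points downstream).
Primer 2 (GTGAGATTTTC) also matches the top strand directly, at positions 129–139 — its reverse complement GAAAATCTCAC is not present.
Both primers anneal to the bottom strand with 3' ends pointing the same way, so neither can prime synthesis back toward the other.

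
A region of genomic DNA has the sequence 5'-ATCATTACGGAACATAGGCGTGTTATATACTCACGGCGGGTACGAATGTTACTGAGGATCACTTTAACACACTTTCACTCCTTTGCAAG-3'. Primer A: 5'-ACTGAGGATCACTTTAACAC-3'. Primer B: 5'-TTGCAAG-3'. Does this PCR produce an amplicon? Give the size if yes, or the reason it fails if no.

No product — both primers anneal to the same strand and extend in the same direction.

Primer A (ACTGAGGATCACTTTAACAC) matches the top strand at positions 51–70 (3' end points downstream).
Primer B (TTGCAAG) also matches the top strand directly, at positions 83–89 — its reverse complement CTTGCAA is not present.
Both primers anneal to the bottom strand with 3' ends pointing the same way, so neither can prime synthesis back toward the other.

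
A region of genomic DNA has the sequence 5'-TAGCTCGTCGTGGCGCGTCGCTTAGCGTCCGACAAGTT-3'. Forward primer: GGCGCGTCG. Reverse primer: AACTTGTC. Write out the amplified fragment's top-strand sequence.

Forward primer GGCGCGTCG is found on the top strand at positions 12–20.
Reverse complement of the reverse primer: GACAAGTT. This occurs on the top strand at positions 31–38.
The product is the template from position 12 through 38 (27 bp).

5'-GGCGCGTCGCTTAGCGTCCGACAAGTT-3'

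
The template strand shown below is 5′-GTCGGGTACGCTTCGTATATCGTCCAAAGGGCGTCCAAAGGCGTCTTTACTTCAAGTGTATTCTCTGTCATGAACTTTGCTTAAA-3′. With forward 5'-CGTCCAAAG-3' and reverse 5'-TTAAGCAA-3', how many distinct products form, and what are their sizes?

The forward primer CGTCCAAAG matches the top strand at positions 21–29, 32–40.
The reverse primer's reverse complement is TTGCTTAA, matching at positions 77–84.
Each forward site pairs with the reverse site to give a product ending at position 84: sizes 64, 53 bp.

Two products: 64 bp, 53 bp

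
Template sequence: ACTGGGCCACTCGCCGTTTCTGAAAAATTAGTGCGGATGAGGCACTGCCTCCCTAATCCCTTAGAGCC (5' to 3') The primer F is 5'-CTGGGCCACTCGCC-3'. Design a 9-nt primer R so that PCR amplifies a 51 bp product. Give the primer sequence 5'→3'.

The forward primer binds at positions 2–15, so a 51 bp product ends at position 2 + 51 − 1 = 52.
The reverse primer anneals to the top strand over positions 44–52, i.e. to ACTGCCTCC.
Its sequence written 5'→3' is the reverse complement: GGAGGCAGT.

5'-GGAGGCAGT-3'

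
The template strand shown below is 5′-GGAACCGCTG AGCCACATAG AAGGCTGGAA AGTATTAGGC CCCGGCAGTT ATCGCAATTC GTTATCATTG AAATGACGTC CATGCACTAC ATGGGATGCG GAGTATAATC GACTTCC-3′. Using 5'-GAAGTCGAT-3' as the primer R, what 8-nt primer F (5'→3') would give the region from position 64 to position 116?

The reverse primer's reverse complement ATCGACTTC matches the template at positions 108–116; the product starts at position 64.
The forward primer is identical to the top strand over positions 64–71: ATCATTGA.

5'-ATCATTGA-3'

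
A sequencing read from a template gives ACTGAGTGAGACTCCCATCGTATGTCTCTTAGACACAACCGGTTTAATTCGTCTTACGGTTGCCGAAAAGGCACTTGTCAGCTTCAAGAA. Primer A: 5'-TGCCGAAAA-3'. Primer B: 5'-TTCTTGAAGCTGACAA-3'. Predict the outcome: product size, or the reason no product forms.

Primer A (TGCCGAAAA) matches the top strand at positions 61–69; it acts as a forward primer.
Primer B's reverse complement is TTGTCAGCTTCAAGAA, matching the top strand at positions 75–90; it acts as a reverse primer.
The 3' ends face each other across positions 61–90, giving a 30 bp product.

Yes — a 30 bp product.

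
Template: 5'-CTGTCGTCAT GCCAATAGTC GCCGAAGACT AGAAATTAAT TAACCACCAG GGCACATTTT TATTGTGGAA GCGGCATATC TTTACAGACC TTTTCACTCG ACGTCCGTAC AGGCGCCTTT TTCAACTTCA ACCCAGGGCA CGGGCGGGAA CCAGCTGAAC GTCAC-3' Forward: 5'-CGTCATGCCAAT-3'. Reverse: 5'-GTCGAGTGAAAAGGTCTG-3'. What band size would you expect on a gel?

Scanning the template, CGTCATGCCAAT occurs at positions 5–16; this primer anneals to the bottom strand there with its 3' end pointing downstream.
Reverse complement of the reverse primer: CAGACCTTTTCACTCGAC. This occurs on the top strand at positions 85–102.
Amplicon spans positions 5–102: 98 bp.

98 bp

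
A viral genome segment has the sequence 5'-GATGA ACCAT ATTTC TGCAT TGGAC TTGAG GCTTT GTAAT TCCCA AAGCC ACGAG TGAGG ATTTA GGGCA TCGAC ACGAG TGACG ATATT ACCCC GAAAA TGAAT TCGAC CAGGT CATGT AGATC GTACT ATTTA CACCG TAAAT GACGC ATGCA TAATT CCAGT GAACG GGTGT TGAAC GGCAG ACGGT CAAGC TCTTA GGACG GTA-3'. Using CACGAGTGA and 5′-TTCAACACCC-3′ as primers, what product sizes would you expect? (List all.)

The forward primer CACGAGTGA matches the top strand at positions 50–58, 75–83.
The reverse primer's reverse complement is GGGTGTTGAA, matching at positions 170–179.
Each forward site pairs with the reverse site to give a product ending at position 179: sizes 130, 105 bp.

130 bp, 105 bp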